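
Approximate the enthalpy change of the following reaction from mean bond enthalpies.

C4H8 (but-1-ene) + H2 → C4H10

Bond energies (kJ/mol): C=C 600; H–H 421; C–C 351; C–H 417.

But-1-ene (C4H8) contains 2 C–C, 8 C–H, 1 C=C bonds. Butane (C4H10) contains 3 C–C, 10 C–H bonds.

ΔH ≈ −164 kJ

Bonds broken (reactants):
  C–C: 2 × 351 = 702
  C–H: 8 × 417 = 3336
  C=C: 1 × 600 = 600
  H–H: 1 × 421 = 421
  Σ(broken) = 5059 kJ
Bonds formed (products):
  C–C: 3 × 351 = 1053
  C–H: 10 × 417 = 4170
  Σ(formed) = 5223 kJ
ΔH = Σ(broken) − Σ(formed) = 5059 − 5223 = −164 kJ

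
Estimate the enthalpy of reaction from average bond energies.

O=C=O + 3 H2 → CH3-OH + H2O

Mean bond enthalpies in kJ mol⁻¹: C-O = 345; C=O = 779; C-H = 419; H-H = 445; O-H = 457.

ΔH ≈ −80 kJ

Bonds broken (reactants):
  C=O: 2 × 779 = 1558
  H-H: 3 × 445 = 1335
  Σ(broken) = 2893 kJ
Bonds formed (products):
  C-H: 3 × 419 = 1257
  C-O: 1 × 345 = 345
  O-H: 3 × 457 = 1371
  Σ(formed) = 2973 kJ
ΔH = Σ(broken) − Σ(formed) = 2893 − 2973 = −80 kJ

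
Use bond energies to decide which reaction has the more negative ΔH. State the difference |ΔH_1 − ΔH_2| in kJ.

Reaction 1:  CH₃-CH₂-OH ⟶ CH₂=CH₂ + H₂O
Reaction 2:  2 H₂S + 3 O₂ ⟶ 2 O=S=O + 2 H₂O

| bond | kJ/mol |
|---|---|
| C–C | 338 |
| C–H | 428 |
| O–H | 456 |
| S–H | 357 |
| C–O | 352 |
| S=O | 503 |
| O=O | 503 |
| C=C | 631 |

Reaction 2, by 930 kJ

Reaction 1:
  Bonds broken (reactants):
    C–C: 1 × 338 = 338
    C–H: 5 × 428 = 2140
    C–O: 1 × 352 = 352
    O–H: 1 × 456 = 456
    Σ(broken) = 3286 kJ
  Bonds formed (products):
    C–H: 4 × 428 = 1712
    C=C: 1 × 631 = 631
    O–H: 2 × 456 = 912
    Σ(formed) = 3255 kJ
  ΔH_1 = 3286 − 3255 = +31 kJ
Reaction 2:
  Bonds broken (reactants):
    O=O: 3 × 503 = 1509
    S–H: 4 × 357 = 1428
    Σ(broken) = 2937 kJ
  Bonds formed (products):
    O–H: 4 × 456 = 1824
    S=O: 4 × 503 = 2012
    Σ(formed) = 3836 kJ
  ΔH_2 = 2937 − 3836 = −899 kJ
ΔH_1 − ΔH_2 = +930 kJ, so reaction 2 has the more negative ΔH; |ΔH_1 − ΔH_2| = 930 kJ.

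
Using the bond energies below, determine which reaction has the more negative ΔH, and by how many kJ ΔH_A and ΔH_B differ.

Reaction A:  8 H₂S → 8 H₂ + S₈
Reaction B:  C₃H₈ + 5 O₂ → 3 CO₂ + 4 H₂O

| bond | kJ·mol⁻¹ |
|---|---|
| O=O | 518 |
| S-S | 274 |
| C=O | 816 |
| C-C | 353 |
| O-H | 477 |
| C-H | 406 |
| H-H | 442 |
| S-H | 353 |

Reaction B, by 2088 kJ

Reaction A:
  Bonds broken (reactants):
    S-H: 16 × 353 = 5648
    Σ(broken) = 5648 kJ
  Bonds formed (products):
    H-H: 8 × 442 = 3536
    S-S: 8 × 274 = 2192
    Σ(formed) = 5728 kJ
  ΔH_A = 5648 − 5728 = −80 kJ
Reaction B:
  Bonds broken (reactants):
    C-C: 2 × 353 = 706
    C-H: 8 × 406 = 3248
    O=O: 5 × 518 = 2590
    Σ(broken) = 6544 kJ
  Bonds formed (products):
    C=O: 6 × 816 = 4896
    O-H: 8 × 477 = 3816
    Σ(formed) = 8712 kJ
  ΔH_B = 6544 − 8712 = −2168 kJ
ΔH_A − ΔH_B = +2088 kJ, so reaction B has the more negative ΔH; |ΔH_A − ΔH_B| = 2088 kJ.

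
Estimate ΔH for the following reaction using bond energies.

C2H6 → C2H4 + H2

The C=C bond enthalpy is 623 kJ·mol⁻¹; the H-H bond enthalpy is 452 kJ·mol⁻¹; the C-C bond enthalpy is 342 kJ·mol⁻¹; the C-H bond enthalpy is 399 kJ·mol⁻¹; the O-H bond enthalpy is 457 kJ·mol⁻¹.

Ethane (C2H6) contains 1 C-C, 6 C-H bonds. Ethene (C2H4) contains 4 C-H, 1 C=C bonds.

ΔH ≈ +65 kJ

Bonds broken (reactants):
  C-C: 1 × 342 = 342
  C-H: 6 × 399 = 2394
  Σ(broken) = 2736 kJ
Bonds formed (products):
  C-H: 4 × 399 = 1596
  C=C: 1 × 623 = 623
  H-H: 1 × 452 = 452
  Σ(formed) = 2671 kJ
ΔH = Σ(broken) − Σ(formed) = 2736 − 2671 = +65 kJ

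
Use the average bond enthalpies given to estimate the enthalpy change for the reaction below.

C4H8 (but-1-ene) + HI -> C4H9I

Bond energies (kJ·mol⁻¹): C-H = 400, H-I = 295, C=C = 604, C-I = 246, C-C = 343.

Bonds broken (reactants):
  C-C: 2 × 343 = 686
  C-H: 8 × 400 = 3200
  C=C: 1 × 604 = 604
  H-I: 1 × 295 = 295
  Σ(broken) = 4785 kJ
Bonds formed (products):
  C-C: 3 × 343 = 1029
  C-H: 9 × 400 = 3600
  C-I: 1 × 246 = 246
  Σ(formed) = 4875 kJ
ΔH = Σ(broken) − Σ(formed) = 4785 − 4875 = −90 kJ

ΔH ≈ −90 kJ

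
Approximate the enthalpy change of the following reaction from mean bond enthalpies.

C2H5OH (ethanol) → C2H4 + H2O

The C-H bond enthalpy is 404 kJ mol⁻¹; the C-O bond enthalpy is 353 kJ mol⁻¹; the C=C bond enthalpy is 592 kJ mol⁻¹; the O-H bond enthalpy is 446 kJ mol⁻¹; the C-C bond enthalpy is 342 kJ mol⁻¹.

Bonds broken (reactants):
  C-C: 1 × 342 = 342
  C-H: 5 × 404 = 2020
  C-O: 1 × 353 = 353
  O-H: 1 × 446 = 446
  Σ(broken) = 3161 kJ
Bonds formed (products):
  C-H: 4 × 404 = 1616
  C=C: 1 × 592 = 592
  O-H: 2 × 446 = 892
  Σ(formed) = 3100 kJ
ΔH = Σ(broken) − Σ(formed) = 3161 − 3100 = +61 kJ

ΔH ≈ +61 kJ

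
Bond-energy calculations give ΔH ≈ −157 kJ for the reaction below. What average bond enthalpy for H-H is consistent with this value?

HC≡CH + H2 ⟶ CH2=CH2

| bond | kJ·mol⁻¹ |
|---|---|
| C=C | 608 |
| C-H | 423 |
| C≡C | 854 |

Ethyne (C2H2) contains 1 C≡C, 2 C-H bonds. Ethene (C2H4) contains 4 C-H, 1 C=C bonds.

Let D be the H-H bond energy.
Σ(broken) = 1×854 + 2×423 + 1×D = 1700 + D
Σ(formed) = 4×423 + 1×608 = 2300
ΔH = Σ(broken) − Σ(formed) = (1700 + D) − (2300) = −600 + D
Setting this equal to −157 kJ gives D = 443 kJ/mol.

D(H-H) ≈ 443 kJ/mol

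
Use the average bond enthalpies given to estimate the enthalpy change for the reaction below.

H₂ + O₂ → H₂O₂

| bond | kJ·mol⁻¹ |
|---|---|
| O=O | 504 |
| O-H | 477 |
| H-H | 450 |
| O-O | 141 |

Bonds broken (reactants):
  H-H: 1 × 450 = 450
  O=O: 1 × 504 = 504
  Σ(broken) = 954 kJ
Bonds formed (products):
  O-H: 2 × 477 = 954
  O-O: 1 × 141 = 141
  Σ(formed) = 1095 kJ
ΔH = Σ(broken) − Σ(formed) = 954 − 1095 = −141 kJ

ΔH ≈ −141 kJ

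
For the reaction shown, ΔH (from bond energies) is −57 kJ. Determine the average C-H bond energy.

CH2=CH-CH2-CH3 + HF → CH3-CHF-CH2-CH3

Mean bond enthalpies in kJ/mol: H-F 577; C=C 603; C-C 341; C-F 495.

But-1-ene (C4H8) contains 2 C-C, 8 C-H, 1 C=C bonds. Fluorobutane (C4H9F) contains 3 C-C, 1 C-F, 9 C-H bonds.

D(C-H) ≈ 401 kJ/mol

Let D be the C-H bond energy.
Σ(broken) = 2×341 + 8×D + 1×603 + 1×577 = 1862 + 8D
Σ(formed) = 3×341 + 1×495 + 9×D = 1518 + 9D
ΔH = Σ(broken) − Σ(formed) = (1862 + 8D) − (1518 + 9D) = +344 − D
Setting this equal to −57 kJ gives D = 401 kJ/mol.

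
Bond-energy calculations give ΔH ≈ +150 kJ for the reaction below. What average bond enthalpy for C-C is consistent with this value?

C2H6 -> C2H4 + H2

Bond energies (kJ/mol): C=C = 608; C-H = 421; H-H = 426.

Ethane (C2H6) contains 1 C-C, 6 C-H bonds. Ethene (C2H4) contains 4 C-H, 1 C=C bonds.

Let D be the C-C bond energy.
Σ(broken) = 1×D + 6×421 = 2526 + D
Σ(formed) = 4×421 + 1×608 + 1×426 = 2718
ΔH = Σ(broken) − Σ(formed) = (2526 + D) − (2718) = −192 + D
Setting this equal to +150 kJ gives D = 342 kJ/mol.

D(C-C) ≈ 342 kJ/mol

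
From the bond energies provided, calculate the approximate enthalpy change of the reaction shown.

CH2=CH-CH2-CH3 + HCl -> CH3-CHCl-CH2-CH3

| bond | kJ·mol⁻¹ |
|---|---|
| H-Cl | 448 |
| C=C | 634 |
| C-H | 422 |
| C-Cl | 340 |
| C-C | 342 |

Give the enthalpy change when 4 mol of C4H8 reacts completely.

Bonds broken (reactants):
  C-C: 2 × 342 = 684
  C-H: 8 × 422 = 3376
  C=C: 1 × 634 = 634
  H-Cl: 1 × 448 = 448
  Σ(broken) = 5142 kJ
Bonds formed (products):
  C-C: 3 × 342 = 1026
  C-Cl: 1 × 340 = 340
  C-H: 9 × 422 = 3798
  Σ(formed) = 5164 kJ
ΔH = Σ(broken) − Σ(formed) = 5142 − 5164 = −22 kJ
For 4× the reaction as written: 4 × (−22) = −88 kJ

ΔH = −88 kJ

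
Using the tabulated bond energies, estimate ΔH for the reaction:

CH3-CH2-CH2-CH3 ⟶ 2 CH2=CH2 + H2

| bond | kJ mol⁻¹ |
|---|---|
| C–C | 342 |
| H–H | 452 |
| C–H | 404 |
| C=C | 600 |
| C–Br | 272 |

Bonds broken (reactants):
  C–C: 3 × 342 = 1026
  C–H: 10 × 404 = 4040
  Σ(broken) = 5066 kJ
Bonds formed (products):
  C–H: 8 × 404 = 3232
  C=C: 2 × 600 = 1200
  H–H: 1 × 452 = 452
  Σ(formed) = 4884 kJ
ΔH = Σ(broken) − Σ(formed) = 5066 − 4884 = +182 kJ

ΔH ≈ +182 kJ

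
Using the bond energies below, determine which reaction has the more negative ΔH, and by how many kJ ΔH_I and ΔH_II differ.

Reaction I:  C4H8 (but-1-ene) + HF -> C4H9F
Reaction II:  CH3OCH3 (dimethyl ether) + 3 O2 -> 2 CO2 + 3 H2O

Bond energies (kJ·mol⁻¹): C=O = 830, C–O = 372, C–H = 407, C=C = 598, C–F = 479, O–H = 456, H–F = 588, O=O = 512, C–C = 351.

Reaction II, by 1283 kJ

Reaction I:
  Bonds broken (reactants):
    C–C: 2 × 351 = 702
    C–H: 8 × 407 = 3256
    C=C: 1 × 598 = 598
    H–F: 1 × 588 = 588
    Σ(broken) = 5144 kJ
  Bonds formed (products):
    C–C: 3 × 351 = 1053
    C–F: 1 × 479 = 479
    C–H: 9 × 407 = 3663
    Σ(formed) = 5195 kJ
  ΔH_I = 5144 − 5195 = −51 kJ
Reaction II:
  Bonds broken (reactants):
    C–H: 6 × 407 = 2442
    C–O: 2 × 372 = 744
    O=O: 3 × 512 = 1536
    Σ(broken) = 4722 kJ
  Bonds formed (products):
    C=O: 4 × 830 = 3320
    O–H: 6 × 456 = 2736
    Σ(formed) = 6056 kJ
  ΔH_II = 4722 − 6056 = −1334 kJ
ΔH_I − ΔH_II = +1283 kJ, so reaction II has the more negative ΔH; |ΔH_I − ΔH_II| = 1283 kJ.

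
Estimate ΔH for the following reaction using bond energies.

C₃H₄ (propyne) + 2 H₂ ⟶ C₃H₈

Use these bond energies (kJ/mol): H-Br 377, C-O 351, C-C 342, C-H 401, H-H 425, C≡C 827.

Bonds broken (reactants):
  C≡C: 1 × 827 = 827
  C-C: 1 × 342 = 342
  C-H: 4 × 401 = 1604
  H-H: 2 × 425 = 850
  Σ(broken) = 3623 kJ
Bonds formed (products):
  C-C: 2 × 342 = 684
  C-H: 8 × 401 = 3208
  Σ(formed) = 3892 kJ
ΔH = Σ(broken) − Σ(formed) = 3623 − 3892 = −269 kJ

ΔH ≈ −269 kJ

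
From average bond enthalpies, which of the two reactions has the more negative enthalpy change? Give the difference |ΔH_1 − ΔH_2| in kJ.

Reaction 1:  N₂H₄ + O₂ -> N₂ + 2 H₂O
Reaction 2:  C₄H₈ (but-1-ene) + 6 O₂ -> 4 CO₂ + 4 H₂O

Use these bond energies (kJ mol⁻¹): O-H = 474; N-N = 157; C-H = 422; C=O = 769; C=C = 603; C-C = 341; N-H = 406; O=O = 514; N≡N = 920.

Reaction 1:
  Bonds broken (reactants):
    N-H: 4 × 406 = 1624
    N-N: 1 × 157 = 157
    O=O: 1 × 514 = 514
    Σ(broken) = 2295 kJ
  Bonds formed (products):
    N≡N: 1 × 920 = 920
    O-H: 4 × 474 = 1896
    Σ(formed) = 2816 kJ
  ΔH_1 = 2295 − 2816 = −521 kJ
Reaction 2:
  Bonds broken (reactants):
    C-C: 2 × 341 = 682
    C-H: 8 × 422 = 3376
    C=C: 1 × 603 = 603
    O=O: 6 × 514 = 3084
    Σ(broken) = 7745 kJ
  Bonds formed (products):
    C=O: 8 × 769 = 6152
    O-H: 8 × 474 = 3792
    Σ(formed) = 9944 kJ
  ΔH_2 = 7745 − 9944 = −2199 kJ
ΔH_1 − ΔH_2 = +1678 kJ, so reaction 2 has the more negative ΔH; |ΔH_1 − ΔH_2| = 1678 kJ.

Reaction 2, by 1678 kJ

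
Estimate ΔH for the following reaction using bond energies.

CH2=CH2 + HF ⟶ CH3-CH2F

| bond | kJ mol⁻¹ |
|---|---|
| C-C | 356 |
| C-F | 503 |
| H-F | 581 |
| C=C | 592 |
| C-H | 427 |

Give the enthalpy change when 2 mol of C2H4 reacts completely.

ΔH = −226 kJ

Bonds broken (reactants):
  C-H: 4 × 427 = 1708
  C=C: 1 × 592 = 592
  H-F: 1 × 581 = 581
  Σ(broken) = 2881 kJ
Bonds formed (products):
  C-C: 1 × 356 = 356
  C-F: 1 × 503 = 503
  C-H: 5 × 427 = 2135
  Σ(formed) = 2994 kJ
ΔH = Σ(broken) − Σ(formed) = 2881 − 2994 = −113 kJ
For 2× the reaction as written: 2 × (−113) = −226 kJ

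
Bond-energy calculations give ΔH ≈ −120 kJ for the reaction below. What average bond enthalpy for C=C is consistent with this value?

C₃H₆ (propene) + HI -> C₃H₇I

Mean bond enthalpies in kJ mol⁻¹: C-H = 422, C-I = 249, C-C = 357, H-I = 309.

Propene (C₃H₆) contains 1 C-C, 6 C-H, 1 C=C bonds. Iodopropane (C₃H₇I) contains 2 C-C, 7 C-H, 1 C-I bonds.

D(C=C) ≈ 599 kJ/mol

Let D be the C=C bond energy.
Σ(broken) = 1×357 + 6×422 + 1×D + 1×309 = 3198 + D
Σ(formed) = 2×357 + 7×422 + 1×249 = 3917
ΔH = Σ(broken) − Σ(formed) = (3198 + D) − (3917) = −719 + D
Setting this equal to −120 kJ gives D = 599 kJ/mol.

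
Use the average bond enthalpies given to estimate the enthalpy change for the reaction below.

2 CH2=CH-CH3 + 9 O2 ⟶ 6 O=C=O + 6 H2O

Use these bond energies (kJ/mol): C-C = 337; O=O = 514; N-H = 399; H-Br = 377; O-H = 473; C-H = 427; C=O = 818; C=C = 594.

Bonds broken (reactants):
  C-C: 2 × 337 = 674
  C-H: 12 × 427 = 5124
  C=C: 2 × 594 = 1188
  O=O: 9 × 514 = 4626
  Σ(broken) = 11612 kJ
Bonds formed (products):
  C=O: 12 × 818 = 9816
  O-H: 12 × 473 = 5676
  Σ(formed) = 15492 kJ
ΔH = Σ(broken) − Σ(formed) = 11612 − 15492 = −3880 kJ

ΔH ≈ −3880 kJ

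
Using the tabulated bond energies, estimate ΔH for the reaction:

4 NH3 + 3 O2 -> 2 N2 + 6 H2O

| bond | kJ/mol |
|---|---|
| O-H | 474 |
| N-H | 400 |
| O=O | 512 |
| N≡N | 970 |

Bonds broken (reactants):
  N-H: 12 × 400 = 4800
  O=O: 3 × 512 = 1536
  Σ(broken) = 6336 kJ
Bonds formed (products):
  N≡N: 2 × 970 = 1940
  O-H: 12 × 474 = 5688
  Σ(formed) = 7628 kJ
ΔH = Σ(broken) − Σ(formed) = 6336 − 7628 = −1292 kJ

ΔH ≈ −1292 kJ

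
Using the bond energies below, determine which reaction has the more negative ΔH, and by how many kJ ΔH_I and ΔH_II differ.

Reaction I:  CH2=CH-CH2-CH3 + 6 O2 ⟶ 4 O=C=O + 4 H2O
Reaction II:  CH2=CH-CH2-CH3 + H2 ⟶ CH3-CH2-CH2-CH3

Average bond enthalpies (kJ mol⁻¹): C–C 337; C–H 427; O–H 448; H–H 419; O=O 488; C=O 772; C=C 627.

Reaction I:
  Bonds broken (reactants):
    C–C: 2 × 337 = 674
    C–H: 8 × 427 = 3416
    C=C: 1 × 627 = 627
    O=O: 6 × 488 = 2928
    Σ(broken) = 7645 kJ
  Bonds formed (products):
    C=O: 8 × 772 = 6176
    O–H: 8 × 448 = 3584
    Σ(formed) = 9760 kJ
  ΔH_I = 7645 − 9760 = −2115 kJ
Reaction II:
  Bonds broken (reactants):
    C–C: 2 × 337 = 674
    C–H: 8 × 427 = 3416
    C=C: 1 × 627 = 627
    H–H: 1 × 419 = 419
    Σ(broken) = 5136 kJ
  Bonds formed (products):
    C–C: 3 × 337 = 1011
    C–H: 10 × 427 = 4270
    Σ(formed) = 5281 kJ
  ΔH_II = 5136 − 5281 = −145 kJ
ΔH_I − ΔH_II = −1970 kJ, so reaction I has the more negative ΔH; |ΔH_I − ΔH_II| = 1970 kJ.

Reaction I, by 1970 kJ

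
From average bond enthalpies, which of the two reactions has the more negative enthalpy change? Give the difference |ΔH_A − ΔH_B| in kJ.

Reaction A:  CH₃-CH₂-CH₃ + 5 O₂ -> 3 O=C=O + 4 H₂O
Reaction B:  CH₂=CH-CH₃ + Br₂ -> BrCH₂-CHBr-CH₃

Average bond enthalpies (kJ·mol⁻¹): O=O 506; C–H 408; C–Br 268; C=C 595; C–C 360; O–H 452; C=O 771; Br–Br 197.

Reaction A, by 1624 kJ

Reaction A:
  Bonds broken (reactants):
    C–C: 2 × 360 = 720
    C–H: 8 × 408 = 3264
    O=O: 5 × 506 = 2530
    Σ(broken) = 6514 kJ
  Bonds formed (products):
    C=O: 6 × 771 = 4626
    O–H: 8 × 452 = 3616
    Σ(formed) = 8242 kJ
  ΔH_A = 6514 − 8242 = −1728 kJ
Reaction B:
  Bonds broken (reactants):
    Br–Br: 1 × 197 = 197
    C–C: 1 × 360 = 360
    C–H: 6 × 408 = 2448
    C=C: 1 × 595 = 595
    Σ(broken) = 3600 kJ
  Bonds formed (products):
    C–Br: 2 × 268 = 536
    C–C: 2 × 360 = 720
    C–H: 6 × 408 = 2448
    Σ(formed) = 3704 kJ
  ΔH_B = 3600 − 3704 = −104 kJ
ΔH_A − ΔH_B = −1624 kJ, so reaction A has the more negative ΔH; |ΔH_A − ΔH_B| = 1624 kJ.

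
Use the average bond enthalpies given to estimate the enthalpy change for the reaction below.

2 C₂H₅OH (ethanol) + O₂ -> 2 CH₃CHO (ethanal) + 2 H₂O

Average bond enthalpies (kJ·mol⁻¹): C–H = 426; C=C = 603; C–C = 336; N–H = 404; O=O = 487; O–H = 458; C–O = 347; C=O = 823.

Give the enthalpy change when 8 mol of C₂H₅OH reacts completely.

ΔH = −2116 kJ

Bonds broken (reactants):
  C–C: 2 × 336 = 672
  C–H: 10 × 426 = 4260
  C–O: 2 × 347 = 694
  O–H: 2 × 458 = 916
  O=O: 1 × 487 = 487
  Σ(broken) = 7029 kJ
Bonds formed (products):
  C–C: 2 × 336 = 672
  C–H: 8 × 426 = 3408
  C=O: 2 × 823 = 1646
  O–H: 4 × 458 = 1832
  Σ(formed) = 7558 kJ
ΔH = Σ(broken) − Σ(formed) = 7029 − 7558 = −529 kJ
For 4× the reaction as written: 4 × (−529) = −2116 kJ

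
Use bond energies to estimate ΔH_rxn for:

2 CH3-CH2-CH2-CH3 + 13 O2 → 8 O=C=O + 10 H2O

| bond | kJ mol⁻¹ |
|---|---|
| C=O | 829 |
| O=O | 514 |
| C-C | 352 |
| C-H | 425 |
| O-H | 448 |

ΔH ≈ −4930 kJ

Bonds broken (reactants):
  C-C: 6 × 352 = 2112
  C-H: 20 × 425 = 8500
  O=O: 13 × 514 = 6682
  Σ(broken) = 17294 kJ
Bonds formed (products):
  C=O: 16 × 829 = 13264
  O-H: 20 × 448 = 8960
  Σ(formed) = 22224 kJ
ΔH = Σ(broken) − Σ(formed) = 17294 − 22224 = −4930 kJ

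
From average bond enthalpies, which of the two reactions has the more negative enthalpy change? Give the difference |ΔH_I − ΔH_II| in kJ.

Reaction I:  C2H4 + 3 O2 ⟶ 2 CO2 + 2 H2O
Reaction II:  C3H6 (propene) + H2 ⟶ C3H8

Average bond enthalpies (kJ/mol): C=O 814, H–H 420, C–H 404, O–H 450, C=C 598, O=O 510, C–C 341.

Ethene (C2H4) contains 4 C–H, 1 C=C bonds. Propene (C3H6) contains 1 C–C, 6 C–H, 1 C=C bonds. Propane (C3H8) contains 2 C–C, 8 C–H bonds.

Reaction I:
  Bonds broken (reactants):
    C–H: 4 × 404 = 1616
    C=C: 1 × 598 = 598
    O=O: 3 × 510 = 1530
    Σ(broken) = 3744 kJ
  Bonds formed (products):
    C=O: 4 × 814 = 3256
    O–H: 4 × 450 = 1800
    Σ(formed) = 5056 kJ
  ΔH_I = 3744 − 5056 = −1312 kJ
Reaction II:
  Bonds broken (reactants):
    C–C: 1 × 341 = 341
    C–H: 6 × 404 = 2424
    C=C: 1 × 598 = 598
    H–H: 1 × 420 = 420
    Σ(broken) = 3783 kJ
  Bonds formed (products):
    C–C: 2 × 341 = 682
    C–H: 8 × 404 = 3232
    Σ(formed) = 3914 kJ
  ΔH_II = 3783 − 3914 = −131 kJ
ΔH_I − ΔH_II = −1181 kJ, so reaction I has the more negative ΔH; |ΔH_I − ΔH_II| = 1181 kJ.

Reaction I, by 1181 kJ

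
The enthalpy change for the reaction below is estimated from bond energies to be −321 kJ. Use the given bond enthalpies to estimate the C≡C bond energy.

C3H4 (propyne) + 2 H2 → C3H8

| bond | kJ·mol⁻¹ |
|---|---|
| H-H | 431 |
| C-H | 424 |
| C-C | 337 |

D(C≡C) ≈ 850 kJ/mol

Let D be the C≡C bond energy.
Σ(broken) = 1×D + 1×337 + 4×424 + 2×431 = 2895 + D
Σ(formed) = 2×337 + 8×424 = 4066
ΔH = Σ(broken) − Σ(formed) = (2895 + D) − (4066) = −1171 + D
Setting this equal to −321 kJ gives D = 850 kJ/mol.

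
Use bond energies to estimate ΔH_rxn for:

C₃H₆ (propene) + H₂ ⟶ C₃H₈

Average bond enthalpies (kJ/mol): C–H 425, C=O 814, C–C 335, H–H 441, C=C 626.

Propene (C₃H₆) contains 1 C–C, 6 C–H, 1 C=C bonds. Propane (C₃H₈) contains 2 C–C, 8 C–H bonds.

ΔH ≈ −118 kJ

Bonds broken (reactants):
  C–C: 1 × 335 = 335
  C–H: 6 × 425 = 2550
  C=C: 1 × 626 = 626
  H–H: 1 × 441 = 441
  Σ(broken) = 3952 kJ
Bonds formed (products):
  C–C: 2 × 335 = 670
  C–H: 8 × 425 = 3400
  Σ(formed) = 4070 kJ
ΔH = Σ(broken) − Σ(formed) = 3952 − 4070 = −118 kJ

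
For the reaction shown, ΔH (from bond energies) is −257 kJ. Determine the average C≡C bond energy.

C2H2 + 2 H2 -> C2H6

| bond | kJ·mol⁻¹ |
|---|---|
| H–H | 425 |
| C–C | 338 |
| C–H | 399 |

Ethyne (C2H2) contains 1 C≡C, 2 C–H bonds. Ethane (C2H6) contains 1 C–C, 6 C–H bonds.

Let D be the C≡C bond energy.
Σ(broken) = 1×D + 2×399 + 2×425 = 1648 + D
Σ(formed) = 1×338 + 6×399 = 2732
ΔH = Σ(broken) − Σ(formed) = (1648 + D) − (2732) = −1084 + D
Setting this equal to −257 kJ gives D = 827 kJ/mol.

D(C≡C) ≈ 827 kJ/mol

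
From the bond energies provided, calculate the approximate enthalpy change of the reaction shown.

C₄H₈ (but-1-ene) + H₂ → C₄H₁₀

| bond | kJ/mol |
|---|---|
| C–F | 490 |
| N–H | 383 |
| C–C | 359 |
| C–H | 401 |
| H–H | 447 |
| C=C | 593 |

Bonds broken (reactants):
  C–C: 2 × 359 = 718
  C–H: 8 × 401 = 3208
  C=C: 1 × 593 = 593
  H–H: 1 × 447 = 447
  Σ(broken) = 4966 kJ
Bonds formed (products):
  C–C: 3 × 359 = 1077
  C–H: 10 × 401 = 4010
  Σ(formed) = 5087 kJ
ΔH = Σ(broken) − Σ(formed) = 4966 − 5087 = −121 kJ

ΔH ≈ −121 kJ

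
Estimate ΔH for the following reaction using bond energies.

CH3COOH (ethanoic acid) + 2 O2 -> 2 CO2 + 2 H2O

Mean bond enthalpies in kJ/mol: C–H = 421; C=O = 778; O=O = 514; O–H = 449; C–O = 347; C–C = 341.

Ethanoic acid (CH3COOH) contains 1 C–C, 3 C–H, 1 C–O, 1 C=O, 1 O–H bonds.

Bonds broken (reactants):
  C–C: 1 × 341 = 341
  C–H: 3 × 421 = 1263
  C–O: 1 × 347 = 347
  C=O: 1 × 778 = 778
  O–H: 1 × 449 = 449
  O=O: 2 × 514 = 1028
  Σ(broken) = 4206 kJ
Bonds formed (products):
  C=O: 4 × 778 = 3112
  O–H: 4 × 449 = 1796
  Σ(formed) = 4908 kJ
ΔH = Σ(broken) − Σ(formed) = 4206 − 4908 = −702 kJ

ΔH ≈ −702 kJ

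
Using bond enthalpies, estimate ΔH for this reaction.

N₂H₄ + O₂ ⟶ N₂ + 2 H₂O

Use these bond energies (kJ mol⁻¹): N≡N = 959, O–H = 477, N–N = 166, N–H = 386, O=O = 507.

ΔH ≈ −650 kJ

Bonds broken (reactants):
  N–H: 4 × 386 = 1544
  N–N: 1 × 166 = 166
  O=O: 1 × 507 = 507
  Σ(broken) = 2217 kJ
Bonds formed (products):
  N≡N: 1 × 959 = 959
  O–H: 4 × 477 = 1908
  Σ(formed) = 2867 kJ
ΔH = Σ(broken) − Σ(formed) = 2217 − 2867 = −650 kJ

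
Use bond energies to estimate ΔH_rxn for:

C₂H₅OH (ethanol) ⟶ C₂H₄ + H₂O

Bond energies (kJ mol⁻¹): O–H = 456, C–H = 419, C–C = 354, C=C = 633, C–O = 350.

ΔH ≈ +34 kJ

Bonds broken (reactants):
  C–C: 1 × 354 = 354
  C–H: 5 × 419 = 2095
  C–O: 1 × 350 = 350
  O–H: 1 × 456 = 456
  Σ(broken) = 3255 kJ
Bonds formed (products):
  C–H: 4 × 419 = 1676
  C=C: 1 × 633 = 633
  O–H: 2 × 456 = 912
  Σ(formed) = 3221 kJ
ΔH = Σ(broken) − Σ(formed) = 3255 − 3221 = +34 kJ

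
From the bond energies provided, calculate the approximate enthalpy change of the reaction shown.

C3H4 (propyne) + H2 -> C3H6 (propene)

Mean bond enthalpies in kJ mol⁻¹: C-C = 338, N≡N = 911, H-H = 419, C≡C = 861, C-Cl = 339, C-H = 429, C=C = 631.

ΔH ≈ −209 kJ

Bonds broken (reactants):
  C≡C: 1 × 861 = 861
  C-C: 1 × 338 = 338
  C-H: 4 × 429 = 1716
  H-H: 1 × 419 = 419
  Σ(broken) = 3334 kJ
Bonds formed (products):
  C-C: 1 × 338 = 338
  C-H: 6 × 429 = 2574
  C=C: 1 × 631 = 631
  Σ(formed) = 3543 kJ
ΔH = Σ(broken) − Σ(formed) = 3334 − 3543 = −209 kJ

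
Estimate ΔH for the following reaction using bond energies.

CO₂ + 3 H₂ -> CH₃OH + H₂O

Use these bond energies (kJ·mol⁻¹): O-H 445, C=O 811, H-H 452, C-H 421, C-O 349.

ΔH ≈ +31 kJ

Bonds broken (reactants):
  C=O: 2 × 811 = 1622
  H-H: 3 × 452 = 1356
  Σ(broken) = 2978 kJ
Bonds formed (products):
  C-H: 3 × 421 = 1263
  C-O: 1 × 349 = 349
  O-H: 3 × 445 = 1335
  Σ(formed) = 2947 kJ
ΔH = Σ(broken) − Σ(formed) = 2978 − 2947 = +31 kJ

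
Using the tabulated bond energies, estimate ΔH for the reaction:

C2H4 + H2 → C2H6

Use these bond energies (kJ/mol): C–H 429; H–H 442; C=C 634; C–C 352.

ΔH ≈ −134 kJ

Bonds broken (reactants):
  C–H: 4 × 429 = 1716
  C=C: 1 × 634 = 634
  H–H: 1 × 442 = 442
  Σ(broken) = 2792 kJ
Bonds formed (products):
  C–C: 1 × 352 = 352
  C–H: 6 × 429 = 2574
  Σ(formed) = 2926 kJ
ΔH = Σ(broken) − Σ(formed) = 2792 − 2926 = −134 kJ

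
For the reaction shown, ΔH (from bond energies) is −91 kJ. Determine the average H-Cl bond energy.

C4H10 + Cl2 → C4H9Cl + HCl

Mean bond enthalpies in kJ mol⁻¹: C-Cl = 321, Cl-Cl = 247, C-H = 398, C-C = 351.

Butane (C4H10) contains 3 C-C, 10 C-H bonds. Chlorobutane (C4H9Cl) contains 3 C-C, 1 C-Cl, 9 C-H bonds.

Let D be the H-Cl bond energy.
Σ(broken) = 3×351 + 10×398 + 1×247 = 5280
Σ(formed) = 3×351 + 1×321 + 9×398 + 1×D = 4956 + D
ΔH = Σ(broken) − Σ(formed) = (5280) − (4956 + D) = +324 − D
Setting this equal to −91 kJ gives D = 415 kJ/mol.

D(H-Cl) ≈ 415 kJ/mol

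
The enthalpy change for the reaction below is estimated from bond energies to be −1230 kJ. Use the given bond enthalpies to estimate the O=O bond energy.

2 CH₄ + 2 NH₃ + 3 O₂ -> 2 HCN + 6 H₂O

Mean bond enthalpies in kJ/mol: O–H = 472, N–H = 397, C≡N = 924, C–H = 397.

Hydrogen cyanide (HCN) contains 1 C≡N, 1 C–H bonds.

D(O=O) ≈ 506 kJ/mol

Let D be the O=O bond energy.
Σ(broken) = 8×397 + 6×397 + 3×D = 5558 + 3D
Σ(formed) = 2×924 + 2×397 + 12×472 = 8306
ΔH = Σ(broken) − Σ(formed) = (5558 + 3D) − (8306) = −2748 + 3D
Setting this equal to −1230 kJ gives 3D = 1518, so D = 506 kJ/mol.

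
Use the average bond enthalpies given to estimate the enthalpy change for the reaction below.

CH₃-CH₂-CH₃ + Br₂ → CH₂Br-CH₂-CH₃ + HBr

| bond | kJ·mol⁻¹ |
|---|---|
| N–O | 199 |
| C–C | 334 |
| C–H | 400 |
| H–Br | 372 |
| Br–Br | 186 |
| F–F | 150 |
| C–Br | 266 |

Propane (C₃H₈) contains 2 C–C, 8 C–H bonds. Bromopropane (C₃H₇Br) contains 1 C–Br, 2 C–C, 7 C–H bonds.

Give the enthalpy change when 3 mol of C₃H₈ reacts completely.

Bonds broken (reactants):
  Br–Br: 1 × 186 = 186
  C–C: 2 × 334 = 668
  C–H: 8 × 400 = 3200
  Σ(broken) = 4054 kJ
Bonds formed (products):
  C–Br: 1 × 266 = 266
  C–C: 2 × 334 = 668
  C–H: 7 × 400 = 2800
  H–Br: 1 × 372 = 372
  Σ(formed) = 4106 kJ
ΔH = Σ(broken) − Σ(formed) = 4054 − 4106 = −52 kJ
For 3× the reaction as written: 3 × (−52) = −156 kJ

ΔH = −156 kJ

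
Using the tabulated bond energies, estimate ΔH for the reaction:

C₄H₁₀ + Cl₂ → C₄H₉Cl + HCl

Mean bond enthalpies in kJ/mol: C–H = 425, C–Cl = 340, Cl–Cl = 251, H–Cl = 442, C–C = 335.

Bonds broken (reactants):
  C–C: 3 × 335 = 1005
  C–H: 10 × 425 = 4250
  Cl–Cl: 1 × 251 = 251
  Σ(broken) = 5506 kJ
Bonds formed (products):
  C–C: 3 × 335 = 1005
  C–Cl: 1 × 340 = 340
  C–H: 9 × 425 = 3825
  H–Cl: 1 × 442 = 442
  Σ(formed) = 5612 kJ
ΔH = Σ(broken) − Σ(formed) = 5506 − 5612 = −106 kJ

ΔH ≈ −106 kJ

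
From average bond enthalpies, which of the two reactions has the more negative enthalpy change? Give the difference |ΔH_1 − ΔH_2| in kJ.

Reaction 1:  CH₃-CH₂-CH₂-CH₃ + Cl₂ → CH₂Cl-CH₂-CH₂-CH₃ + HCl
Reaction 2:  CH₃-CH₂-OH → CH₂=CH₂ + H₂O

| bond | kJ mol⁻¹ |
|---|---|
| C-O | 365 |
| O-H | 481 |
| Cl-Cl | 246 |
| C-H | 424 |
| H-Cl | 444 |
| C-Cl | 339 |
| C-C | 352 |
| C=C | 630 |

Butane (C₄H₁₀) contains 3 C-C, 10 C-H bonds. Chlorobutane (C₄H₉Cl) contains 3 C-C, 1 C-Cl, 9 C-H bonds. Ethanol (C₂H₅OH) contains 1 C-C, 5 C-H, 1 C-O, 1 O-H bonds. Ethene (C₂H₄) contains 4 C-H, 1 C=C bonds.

Reaction 1, by 143 kJ

Reaction 1:
  Bonds broken (reactants):
    C-C: 3 × 352 = 1056
    C-H: 10 × 424 = 4240
    Cl-Cl: 1 × 246 = 246
    Σ(broken) = 5542 kJ
  Bonds formed (products):
    C-C: 3 × 352 = 1056
    C-Cl: 1 × 339 = 339
    C-H: 9 × 424 = 3816
    H-Cl: 1 × 444 = 444
    Σ(formed) = 5655 kJ
  ΔH_1 = 5542 − 5655 = −113 kJ
Reaction 2:
  Bonds broken (reactants):
    C-C: 1 × 352 = 352
    C-H: 5 × 424 = 2120
    C-O: 1 × 365 = 365
    O-H: 1 × 481 = 481
    Σ(broken) = 3318 kJ
  Bonds formed (products):
    C-H: 4 × 424 = 1696
    C=C: 1 × 630 = 630
    O-H: 2 × 481 = 962
    Σ(formed) = 3288 kJ
  ΔH_2 = 3318 − 3288 = +30 kJ
ΔH_1 − ΔH_2 = −143 kJ, so reaction 1 has the more negative ΔH; |ΔH_1 − ΔH_2| = 143 kJ.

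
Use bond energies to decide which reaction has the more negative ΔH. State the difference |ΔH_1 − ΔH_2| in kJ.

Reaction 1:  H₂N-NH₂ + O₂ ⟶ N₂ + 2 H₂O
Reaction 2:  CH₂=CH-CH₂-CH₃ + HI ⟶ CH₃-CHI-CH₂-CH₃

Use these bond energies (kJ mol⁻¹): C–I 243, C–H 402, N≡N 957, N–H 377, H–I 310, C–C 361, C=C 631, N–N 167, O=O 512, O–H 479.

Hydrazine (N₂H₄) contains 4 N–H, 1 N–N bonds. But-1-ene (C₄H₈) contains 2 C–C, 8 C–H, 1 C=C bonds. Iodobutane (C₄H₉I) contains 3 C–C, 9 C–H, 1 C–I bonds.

Reaction 1, by 621 kJ

Reaction 1:
  Bonds broken (reactants):
    N–H: 4 × 377 = 1508
    N–N: 1 × 167 = 167
    O=O: 1 × 512 = 512
    Σ(broken) = 2187 kJ
  Bonds formed (products):
    N≡N: 1 × 957 = 957
    O–H: 4 × 479 = 1916
    Σ(formed) = 2873 kJ
  ΔH_1 = 2187 − 2873 = −686 kJ
Reaction 2:
  Bonds broken (reactants):
    C–C: 2 × 361 = 722
    C–H: 8 × 402 = 3216
    C=C: 1 × 631 = 631
    H–I: 1 × 310 = 310
    Σ(broken) = 4879 kJ
  Bonds formed (products):
    C–C: 3 × 361 = 1083
    C–H: 9 × 402 = 3618
    C–I: 1 × 243 = 243
    Σ(formed) = 4944 kJ
  ΔH_2 = 4879 − 4944 = −65 kJ
ΔH_1 − ΔH_2 = −621 kJ, so reaction 1 has the more negative ΔH; |ΔH_1 − ΔH_2| = 621 kJ.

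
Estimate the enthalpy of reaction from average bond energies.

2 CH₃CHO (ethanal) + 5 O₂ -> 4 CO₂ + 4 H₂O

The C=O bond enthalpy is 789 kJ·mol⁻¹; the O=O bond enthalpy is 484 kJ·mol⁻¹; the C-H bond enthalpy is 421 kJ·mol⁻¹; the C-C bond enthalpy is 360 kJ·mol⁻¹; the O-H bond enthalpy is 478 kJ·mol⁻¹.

Bonds broken (reactants):
  C-C: 2 × 360 = 720
  C-H: 8 × 421 = 3368
  C=O: 2 × 789 = 1578
  O=O: 5 × 484 = 2420
  Σ(broken) = 8086 kJ
Bonds formed (products):
  C=O: 8 × 789 = 6312
  O-H: 8 × 478 = 3824
  Σ(formed) = 10136 kJ
ΔH = Σ(broken) − Σ(formed) = 8086 − 10136 = −2050 kJ

ΔH ≈ −2050 kJ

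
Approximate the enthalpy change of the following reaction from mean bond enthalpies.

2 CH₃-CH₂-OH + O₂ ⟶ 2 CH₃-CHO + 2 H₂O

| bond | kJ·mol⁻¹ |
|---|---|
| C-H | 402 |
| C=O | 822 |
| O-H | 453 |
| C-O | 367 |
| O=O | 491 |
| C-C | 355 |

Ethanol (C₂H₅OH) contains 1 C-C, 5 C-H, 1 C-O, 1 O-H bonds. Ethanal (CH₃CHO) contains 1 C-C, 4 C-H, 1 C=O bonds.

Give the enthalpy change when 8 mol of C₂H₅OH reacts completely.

ΔH = −2084 kJ

Bonds broken (reactants):
  C-C: 2 × 355 = 710
  C-H: 10 × 402 = 4020
  C-O: 2 × 367 = 734
  O-H: 2 × 453 = 906
  O=O: 1 × 491 = 491
  Σ(broken) = 6861 kJ
Bonds formed (products):
  C-C: 2 × 355 = 710
  C-H: 8 × 402 = 3216
  C=O: 2 × 822 = 1644
  O-H: 4 × 453 = 1812
  Σ(formed) = 7382 kJ
ΔH = Σ(broken) − Σ(formed) = 6861 − 7382 = −521 kJ
For 4× the reaction as written: 4 × (−521) = −2084 kJ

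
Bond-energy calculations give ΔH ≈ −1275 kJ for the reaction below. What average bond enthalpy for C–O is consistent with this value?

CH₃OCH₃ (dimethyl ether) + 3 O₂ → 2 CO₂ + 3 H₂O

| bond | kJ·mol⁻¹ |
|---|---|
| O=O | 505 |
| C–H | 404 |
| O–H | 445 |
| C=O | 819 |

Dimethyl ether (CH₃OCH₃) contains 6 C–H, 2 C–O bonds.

Let D be the C–O bond energy.
Σ(broken) = 6×404 + 2×D + 3×505 = 3939 + 2D
Σ(formed) = 4×819 + 6×445 = 5946
ΔH = Σ(broken) − Σ(formed) = (3939 + 2D) − (5946) = −2007 + 2D
Setting this equal to −1275 kJ gives 2D = 732, so D = 366 kJ/mol.

D(C–O) ≈ 366 kJ/mol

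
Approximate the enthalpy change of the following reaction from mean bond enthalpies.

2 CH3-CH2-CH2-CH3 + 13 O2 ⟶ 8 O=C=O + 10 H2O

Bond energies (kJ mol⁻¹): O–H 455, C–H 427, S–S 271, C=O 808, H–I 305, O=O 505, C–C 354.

ΔH ≈ −4799 kJ

Bonds broken (reactants):
  C–C: 6 × 354 = 2124
  C–H: 20 × 427 = 8540
  O=O: 13 × 505 = 6565
  Σ(broken) = 17229 kJ
Bonds formed (products):
  C=O: 16 × 808 = 12928
  O–H: 20 × 455 = 9100
  Σ(formed) = 22028 kJ
ΔH = Σ(broken) − Σ(formed) = 17229 − 22028 = −4799 kJ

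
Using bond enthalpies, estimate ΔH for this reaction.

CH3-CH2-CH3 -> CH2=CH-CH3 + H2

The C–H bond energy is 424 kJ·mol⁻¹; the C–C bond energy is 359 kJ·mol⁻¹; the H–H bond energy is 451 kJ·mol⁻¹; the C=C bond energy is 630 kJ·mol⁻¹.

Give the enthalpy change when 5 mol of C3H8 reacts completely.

Bonds broken (reactants):
  C–C: 2 × 359 = 718
  C–H: 8 × 424 = 3392
  Σ(broken) = 4110 kJ
Bonds formed (products):
  C–C: 1 × 359 = 359
  C–H: 6 × 424 = 2544
  C=C: 1 × 630 = 630
  H–H: 1 × 451 = 451
  Σ(formed) = 3984 kJ
ΔH = Σ(broken) − Σ(formed) = 4110 − 3984 = +126 kJ
For 5× the reaction as written: 5 × (+126) = +630 kJ

ΔH = +630 kJ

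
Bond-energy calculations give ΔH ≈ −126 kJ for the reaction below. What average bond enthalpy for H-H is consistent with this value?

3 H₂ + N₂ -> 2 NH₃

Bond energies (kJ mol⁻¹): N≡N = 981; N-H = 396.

Let D be the H-H bond energy.
Σ(broken) = 3×D + 1×981 = 981 + 3D
Σ(formed) = 6×396 = 2376
ΔH = Σ(broken) − Σ(formed) = (981 + 3D) − (2376) = −1395 + 3D
Setting this equal to −126 kJ gives 3D = 1269, so D = 423 kJ/mol.

D(H-H) ≈ 423 kJ/mol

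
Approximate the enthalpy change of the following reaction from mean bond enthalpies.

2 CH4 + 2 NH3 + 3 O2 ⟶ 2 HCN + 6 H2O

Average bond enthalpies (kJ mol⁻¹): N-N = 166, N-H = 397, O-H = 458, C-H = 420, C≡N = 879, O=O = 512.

ΔH ≈ −816 kJ

Bonds broken (reactants):
  C-H: 8 × 420 = 3360
  N-H: 6 × 397 = 2382
  O=O: 3 × 512 = 1536
  Σ(broken) = 7278 kJ
Bonds formed (products):
  C≡N: 2 × 879 = 1758
  C-H: 2 × 420 = 840
  O-H: 12 × 458 = 5496
  Σ(formed) = 8094 kJ
ΔH = Σ(broken) − Σ(formed) = 7278 − 8094 = −816 kJ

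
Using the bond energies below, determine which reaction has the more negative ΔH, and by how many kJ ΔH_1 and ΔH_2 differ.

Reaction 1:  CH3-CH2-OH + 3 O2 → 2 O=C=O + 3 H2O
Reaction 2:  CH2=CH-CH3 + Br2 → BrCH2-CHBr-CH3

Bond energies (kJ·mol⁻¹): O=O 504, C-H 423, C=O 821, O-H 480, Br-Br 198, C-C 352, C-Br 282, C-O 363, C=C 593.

Reaction 1, by 1217 kJ

Reaction 1:
  Bonds broken (reactants):
    C-C: 1 × 352 = 352
    C-H: 5 × 423 = 2115
    C-O: 1 × 363 = 363
    O-H: 1 × 480 = 480
    O=O: 3 × 504 = 1512
    Σ(broken) = 4822 kJ
  Bonds formed (products):
    C=O: 4 × 821 = 3284
    O-H: 6 × 480 = 2880
    Σ(formed) = 6164 kJ
  ΔH_1 = 4822 − 6164 = −1342 kJ
Reaction 2:
  Bonds broken (reactants):
    Br-Br: 1 × 198 = 198
    C-C: 1 × 352 = 352
    C-H: 6 × 423 = 2538
    C=C: 1 × 593 = 593
    Σ(broken) = 3681 kJ
  Bonds formed (products):
    C-Br: 2 × 282 = 564
    C-C: 2 × 352 = 704
    C-H: 6 × 423 = 2538
    Σ(formed) = 3806 kJ
  ΔH_2 = 3681 − 3806 = −125 kJ
ΔH_1 − ΔH_2 = −1217 kJ, so reaction 1 has the more negative ΔH; |ΔH_1 − ΔH_2| = 1217 kJ.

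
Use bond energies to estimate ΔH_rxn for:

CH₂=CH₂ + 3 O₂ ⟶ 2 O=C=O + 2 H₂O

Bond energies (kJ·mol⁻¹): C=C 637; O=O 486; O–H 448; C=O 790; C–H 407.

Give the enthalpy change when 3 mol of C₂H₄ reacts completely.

ΔH = −3687 kJ

Bonds broken (reactants):
  C–H: 4 × 407 = 1628
  C=C: 1 × 637 = 637
  O=O: 3 × 486 = 1458
  Σ(broken) = 3723 kJ
Bonds formed (products):
  C=O: 4 × 790 = 3160
  O–H: 4 × 448 = 1792
  Σ(formed) = 4952 kJ
ΔH = Σ(broken) − Σ(formed) = 3723 − 4952 = −1229 kJ
For 3× the reaction as written: 3 × (−1229) = −3687 kJ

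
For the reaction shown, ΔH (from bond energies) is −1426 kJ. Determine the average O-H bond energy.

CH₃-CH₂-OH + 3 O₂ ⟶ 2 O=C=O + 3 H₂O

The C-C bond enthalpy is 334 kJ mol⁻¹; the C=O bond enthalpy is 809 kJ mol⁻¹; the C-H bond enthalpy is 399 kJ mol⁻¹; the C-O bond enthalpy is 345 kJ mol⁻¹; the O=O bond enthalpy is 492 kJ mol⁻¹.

D(O-H) ≈ 468 kJ/mol

Let D be the O-H bond energy.
Σ(broken) = 1×334 + 5×399 + 1×345 + 1×D + 3×492 = 4150 + D
Σ(formed) = 4×809 + 6×D = 3236 + 6D
ΔH = Σ(broken) − Σ(formed) = (4150 + D) − (3236 + 6D) = +914 − 5D
Setting this equal to −1426 kJ gives 5D = 2340, so D = 468 kJ/mol.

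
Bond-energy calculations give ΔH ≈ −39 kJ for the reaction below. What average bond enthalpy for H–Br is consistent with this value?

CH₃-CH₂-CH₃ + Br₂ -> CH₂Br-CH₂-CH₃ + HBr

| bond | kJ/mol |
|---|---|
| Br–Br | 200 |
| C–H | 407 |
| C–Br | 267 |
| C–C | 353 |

Let D be the H–Br bond energy.
Σ(broken) = 1×200 + 2×353 + 8×407 = 4162
Σ(formed) = 1×267 + 2×353 + 7×407 + 1×D = 3822 + D
ΔH = Σ(broken) − Σ(formed) = (4162) − (3822 + D) = +340 − D
Setting this equal to −39 kJ gives D = 379 kJ/mol.

D(H–Br) ≈ 379 kJ/mol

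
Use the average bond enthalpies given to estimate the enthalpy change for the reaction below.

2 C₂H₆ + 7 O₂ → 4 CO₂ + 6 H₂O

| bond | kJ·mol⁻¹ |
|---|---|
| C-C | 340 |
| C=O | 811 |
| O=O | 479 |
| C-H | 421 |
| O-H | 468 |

Bonds broken (reactants):
  C-C: 2 × 340 = 680
  C-H: 12 × 421 = 5052
  O=O: 7 × 479 = 3353
  Σ(broken) = 9085 kJ
Bonds formed (products):
  C=O: 8 × 811 = 6488
  O-H: 12 × 468 = 5616
  Σ(formed) = 12104 kJ
ΔH = Σ(broken) − Σ(formed) = 9085 − 12104 = −3019 kJ

ΔH ≈ −3019 kJ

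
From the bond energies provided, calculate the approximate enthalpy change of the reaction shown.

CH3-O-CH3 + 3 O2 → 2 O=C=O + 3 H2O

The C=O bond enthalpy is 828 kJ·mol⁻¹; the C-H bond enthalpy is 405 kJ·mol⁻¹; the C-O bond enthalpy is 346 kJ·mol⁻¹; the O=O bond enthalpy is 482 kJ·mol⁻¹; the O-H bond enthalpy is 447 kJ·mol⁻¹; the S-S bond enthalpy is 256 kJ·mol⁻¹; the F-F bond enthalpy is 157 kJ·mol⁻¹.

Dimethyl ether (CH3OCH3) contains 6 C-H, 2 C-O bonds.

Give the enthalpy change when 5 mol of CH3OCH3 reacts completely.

ΔH = −7130 kJ

Bonds broken (reactants):
  C-H: 6 × 405 = 2430
  C-O: 2 × 346 = 692
  O=O: 3 × 482 = 1446
  Σ(broken) = 4568 kJ
Bonds formed (products):
  C=O: 4 × 828 = 3312
  O-H: 6 × 447 = 2682
  Σ(formed) = 5994 kJ
ΔH = Σ(broken) − Σ(formed) = 4568 − 5994 = −1426 kJ
For 5× the reaction as written: 5 × (−1426) = −7130 kJ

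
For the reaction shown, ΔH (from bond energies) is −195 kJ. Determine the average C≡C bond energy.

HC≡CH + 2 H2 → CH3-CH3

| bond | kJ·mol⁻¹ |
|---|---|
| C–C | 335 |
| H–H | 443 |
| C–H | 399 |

Let D be the C≡C bond energy.
Σ(broken) = 1×D + 2×399 + 2×443 = 1684 + D
Σ(formed) = 1×335 + 6×399 = 2729
ΔH = Σ(broken) − Σ(formed) = (1684 + D) − (2729) = −1045 + D
Setting this equal to −195 kJ gives D = 850 kJ/mol.

D(C≡C) ≈ 850 kJ/mol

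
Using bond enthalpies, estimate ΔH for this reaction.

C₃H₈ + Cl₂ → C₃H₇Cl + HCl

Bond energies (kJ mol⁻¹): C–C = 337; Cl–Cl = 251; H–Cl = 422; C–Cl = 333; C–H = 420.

ΔH ≈ −84 kJ

Bonds broken (reactants):
  C–C: 2 × 337 = 674
  C–H: 8 × 420 = 3360
  Cl–Cl: 1 × 251 = 251
  Σ(broken) = 4285 kJ
Bonds formed (products):
  C–C: 2 × 337 = 674
  C–Cl: 1 × 333 = 333
  C–H: 7 × 420 = 2940
  H–Cl: 1 × 422 = 422
  Σ(formed) = 4369 kJ
ΔH = Σ(broken) − Σ(formed) = 4285 − 4369 = −84 kJ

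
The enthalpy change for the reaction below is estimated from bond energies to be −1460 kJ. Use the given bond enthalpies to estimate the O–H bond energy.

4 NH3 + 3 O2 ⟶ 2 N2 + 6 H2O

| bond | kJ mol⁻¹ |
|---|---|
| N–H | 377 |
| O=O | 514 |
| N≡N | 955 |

Let D be the O–H bond energy.
Σ(broken) = 12×377 + 3×514 = 6066
Σ(formed) = 2×955 + 12×D = 1910 + 12D
ΔH = Σ(broken) − Σ(formed) = (6066) − (1910 + 12D) = +4156 − 12D
Setting this equal to −1460 kJ gives 12D = 5616, so D = 468 kJ/mol.

D(O–H) ≈ 468 kJ/mol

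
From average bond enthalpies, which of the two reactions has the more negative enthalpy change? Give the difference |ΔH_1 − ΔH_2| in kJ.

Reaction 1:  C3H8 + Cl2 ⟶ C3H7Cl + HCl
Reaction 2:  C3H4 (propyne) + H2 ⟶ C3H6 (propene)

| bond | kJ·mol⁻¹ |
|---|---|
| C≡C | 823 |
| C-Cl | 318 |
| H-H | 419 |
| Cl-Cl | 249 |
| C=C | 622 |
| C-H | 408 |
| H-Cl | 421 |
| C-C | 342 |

Reaction 2, by 114 kJ

Reaction 1:
  Bonds broken (reactants):
    C-C: 2 × 342 = 684
    C-H: 8 × 408 = 3264
    Cl-Cl: 1 × 249 = 249
    Σ(broken) = 4197 kJ
  Bonds formed (products):
    C-C: 2 × 342 = 684
    C-Cl: 1 × 318 = 318
    C-H: 7 × 408 = 2856
    H-Cl: 1 × 421 = 421
    Σ(formed) = 4279 kJ
  ΔH_1 = 4197 − 4279 = −82 kJ
Reaction 2:
  Bonds broken (reactants):
    C≡C: 1 × 823 = 823
    C-C: 1 × 342 = 342
    C-H: 4 × 408 = 1632
    H-H: 1 × 419 = 419
    Σ(broken) = 3216 kJ
  Bonds formed (products):
    C-C: 1 × 342 = 342
    C-H: 6 × 408 = 2448
    C=C: 1 × 622 = 622
    Σ(formed) = 3412 kJ
  ΔH_2 = 3216 − 3412 = −196 kJ
ΔH_1 − ΔH_2 = +114 kJ, so reaction 2 has the more negative ΔH; |ΔH_1 − ΔH_2| = 114 kJ.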